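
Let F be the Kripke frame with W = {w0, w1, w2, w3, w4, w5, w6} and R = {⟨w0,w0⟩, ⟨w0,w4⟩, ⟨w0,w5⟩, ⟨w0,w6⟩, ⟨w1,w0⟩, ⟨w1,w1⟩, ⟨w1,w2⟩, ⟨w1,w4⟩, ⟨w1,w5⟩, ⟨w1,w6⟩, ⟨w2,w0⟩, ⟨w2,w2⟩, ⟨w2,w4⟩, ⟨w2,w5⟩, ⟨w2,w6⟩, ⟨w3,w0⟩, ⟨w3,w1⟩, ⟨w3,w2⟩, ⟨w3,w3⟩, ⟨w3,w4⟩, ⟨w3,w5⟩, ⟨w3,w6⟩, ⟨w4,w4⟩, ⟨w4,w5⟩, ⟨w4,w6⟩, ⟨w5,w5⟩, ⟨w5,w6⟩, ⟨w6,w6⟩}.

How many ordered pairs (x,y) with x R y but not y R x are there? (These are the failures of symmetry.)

21

Enumerating: (w0,w4), (w0,w5), (w0,w6), (w1,w0), (w1,w2), (w1,w4), (w1,w5), (w1,w6), (w2,w0), (w2,w4), (w2,w5), (w2,w6), … and 9 more.
Total: 21.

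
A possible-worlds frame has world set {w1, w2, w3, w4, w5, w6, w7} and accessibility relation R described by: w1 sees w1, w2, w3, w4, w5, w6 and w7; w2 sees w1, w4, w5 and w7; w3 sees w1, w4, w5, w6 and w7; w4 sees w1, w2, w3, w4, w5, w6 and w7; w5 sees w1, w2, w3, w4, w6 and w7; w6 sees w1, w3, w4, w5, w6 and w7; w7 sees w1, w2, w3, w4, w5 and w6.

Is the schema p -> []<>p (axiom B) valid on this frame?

Yes

Axiom B corresponds to the accessibility relation being symmetric.
Symmetric: yes — every pair in R has its reverse in R.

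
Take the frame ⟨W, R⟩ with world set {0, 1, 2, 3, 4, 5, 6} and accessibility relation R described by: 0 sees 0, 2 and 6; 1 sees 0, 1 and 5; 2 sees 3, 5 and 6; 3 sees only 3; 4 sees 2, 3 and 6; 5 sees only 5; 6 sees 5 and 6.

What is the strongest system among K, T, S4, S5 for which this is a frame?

Reflexive (axiom T): no — 2 is not related to itself.
Transitive (axiom 4): no — 0 R 2 and 2 R 3, but not 0 R 3.
Euclidean (axiom 5): no — 0 R 6 and 0 R 2, but not 6 R 2.
So F validates K; T would additionally require R to be reflexive. The strongest is K.

K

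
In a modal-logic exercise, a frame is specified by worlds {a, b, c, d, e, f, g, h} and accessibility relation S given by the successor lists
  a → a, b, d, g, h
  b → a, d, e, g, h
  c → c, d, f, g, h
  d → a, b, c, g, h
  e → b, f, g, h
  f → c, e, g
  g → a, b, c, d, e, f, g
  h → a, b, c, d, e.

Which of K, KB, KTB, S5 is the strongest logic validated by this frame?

KB

Symmetric (axiom B): yes — every pair in S has its reverse in S.
Reflexive (axiom T): no — b is not related to itself.
Euclidean (axiom 5): no — a S g and a S h, but not g S h.
So F validates K, KB; KTB would additionally require S to be reflexive. The strongest is KB.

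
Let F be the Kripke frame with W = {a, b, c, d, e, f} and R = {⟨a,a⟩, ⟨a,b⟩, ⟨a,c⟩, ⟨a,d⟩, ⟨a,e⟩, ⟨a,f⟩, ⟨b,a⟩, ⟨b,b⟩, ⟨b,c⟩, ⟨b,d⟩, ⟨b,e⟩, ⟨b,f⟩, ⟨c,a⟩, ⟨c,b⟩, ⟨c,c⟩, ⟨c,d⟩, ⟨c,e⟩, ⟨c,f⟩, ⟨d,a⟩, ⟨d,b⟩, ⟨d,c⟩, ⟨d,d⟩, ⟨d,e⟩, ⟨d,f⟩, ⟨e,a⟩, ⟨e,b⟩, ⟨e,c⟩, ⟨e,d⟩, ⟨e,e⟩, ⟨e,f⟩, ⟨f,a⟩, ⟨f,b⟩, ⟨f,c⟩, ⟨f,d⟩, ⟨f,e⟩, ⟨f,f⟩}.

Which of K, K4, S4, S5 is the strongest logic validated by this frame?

Transitive (axiom 4): yes — every two-step R-path is closed by a direct edge.
Reflexive (axiom T): yes — every world is R-related to itself.
Euclidean (axiom 5): yes — any two successors of a common world are R-related.
So F validates K, K4, S4, S5. The strongest is S5.

S5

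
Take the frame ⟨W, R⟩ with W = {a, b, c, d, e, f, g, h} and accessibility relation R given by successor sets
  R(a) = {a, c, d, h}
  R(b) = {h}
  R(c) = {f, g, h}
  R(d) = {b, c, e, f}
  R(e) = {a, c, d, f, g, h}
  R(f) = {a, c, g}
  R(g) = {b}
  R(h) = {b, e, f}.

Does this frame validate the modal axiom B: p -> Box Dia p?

By correspondence theory, B is valid on a frame iff R is symmetric.
Symmetric: no — a R c but not c R a.

No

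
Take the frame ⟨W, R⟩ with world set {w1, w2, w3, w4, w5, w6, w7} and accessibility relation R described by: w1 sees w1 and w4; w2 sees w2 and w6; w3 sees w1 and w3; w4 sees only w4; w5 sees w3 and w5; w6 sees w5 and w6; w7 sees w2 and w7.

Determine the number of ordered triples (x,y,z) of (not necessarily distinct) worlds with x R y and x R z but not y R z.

6

Enumerating: (w1,w4,w1), (w2,w6,w2), (w3,w1,w3), (w5,w3,w5), (w6,w5,w6), (w7,w2,w7).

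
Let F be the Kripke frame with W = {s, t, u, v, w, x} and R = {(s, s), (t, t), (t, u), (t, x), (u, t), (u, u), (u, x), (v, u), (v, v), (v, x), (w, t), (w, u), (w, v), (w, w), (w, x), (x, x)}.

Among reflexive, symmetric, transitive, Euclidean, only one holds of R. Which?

reflexive

Reflexive: yes — every world is R-related to itself.
Symmetric: no — t R x but not x R t.
Transitive: no — v R u and u R t, but not v R t.
Euclidean: no — t R x and t R u, but not x R u.
Only reflexive holds.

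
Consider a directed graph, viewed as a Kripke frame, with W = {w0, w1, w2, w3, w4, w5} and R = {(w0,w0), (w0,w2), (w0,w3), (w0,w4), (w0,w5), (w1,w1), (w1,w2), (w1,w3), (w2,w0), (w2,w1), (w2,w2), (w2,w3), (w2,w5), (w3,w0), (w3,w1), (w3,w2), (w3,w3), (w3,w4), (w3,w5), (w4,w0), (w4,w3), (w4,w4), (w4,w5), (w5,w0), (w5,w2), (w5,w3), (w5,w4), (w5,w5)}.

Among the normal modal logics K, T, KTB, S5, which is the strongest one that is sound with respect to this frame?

KTB

Reflexive (axiom T): yes — every world is R-related to itself.
Symmetric (axiom B): yes — every pair in R has its reverse in R.
Euclidean (axiom 5): no — w0 R w2 and w0 R w4, but not w2 R w4.
So F validates K, T, KTB; S5 would additionally require R to be Euclidean. The strongest is KTB.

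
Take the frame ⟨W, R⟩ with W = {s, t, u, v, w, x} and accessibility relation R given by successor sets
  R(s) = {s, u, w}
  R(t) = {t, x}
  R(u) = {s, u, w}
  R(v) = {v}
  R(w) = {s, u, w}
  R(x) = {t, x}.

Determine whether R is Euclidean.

Yes

Euclidean: yes — any two successors of a common world are R-related.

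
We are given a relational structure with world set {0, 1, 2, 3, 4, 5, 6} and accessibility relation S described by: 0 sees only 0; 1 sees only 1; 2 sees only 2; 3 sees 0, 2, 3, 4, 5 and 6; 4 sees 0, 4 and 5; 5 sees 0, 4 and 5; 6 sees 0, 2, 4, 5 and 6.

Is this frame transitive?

Transitive: yes — every two-step S-path is closed by a direct edge.

Yes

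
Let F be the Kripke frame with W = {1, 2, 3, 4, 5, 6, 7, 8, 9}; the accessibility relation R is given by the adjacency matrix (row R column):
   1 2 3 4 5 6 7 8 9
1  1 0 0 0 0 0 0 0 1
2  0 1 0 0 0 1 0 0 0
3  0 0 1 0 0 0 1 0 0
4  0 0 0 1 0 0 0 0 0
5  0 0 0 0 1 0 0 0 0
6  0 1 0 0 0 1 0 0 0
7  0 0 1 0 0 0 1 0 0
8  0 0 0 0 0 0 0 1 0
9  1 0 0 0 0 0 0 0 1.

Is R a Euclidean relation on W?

Yes

Euclidean: yes — any two successors of a common world are R-related.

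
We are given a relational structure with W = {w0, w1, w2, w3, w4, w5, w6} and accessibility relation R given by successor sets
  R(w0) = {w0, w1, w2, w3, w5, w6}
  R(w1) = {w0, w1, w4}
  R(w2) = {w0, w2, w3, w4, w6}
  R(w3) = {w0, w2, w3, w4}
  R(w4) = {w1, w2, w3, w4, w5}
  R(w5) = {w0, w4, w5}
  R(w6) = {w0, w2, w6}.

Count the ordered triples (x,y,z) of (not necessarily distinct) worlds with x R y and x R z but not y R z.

Enumerating: (w0,w1,w2), (w0,w1,w3), (w0,w1,w5), (w0,w1,w6), (w0,w2,w1), (w0,w2,w5), (w0,w3,w1), (w0,w3,w5), (w0,w3,w6), (w0,w5,w1), (w0,w5,w2), (w0,w5,w3), … and 26 more.
Total: 38.

38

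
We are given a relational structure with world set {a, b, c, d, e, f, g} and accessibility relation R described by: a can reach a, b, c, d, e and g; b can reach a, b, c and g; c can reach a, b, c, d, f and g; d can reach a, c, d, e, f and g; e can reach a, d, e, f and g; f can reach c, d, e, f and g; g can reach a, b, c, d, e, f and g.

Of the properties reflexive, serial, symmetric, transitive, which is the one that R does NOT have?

transitive

Reflexive: yes — every world is R-related to itself.
Serial: yes — every world has a successor (e.g. a R a).
Symmetric: yes — every pair in R has its reverse in R.
Transitive: no — a R c and c R f, but not a R f.
Only transitive fails.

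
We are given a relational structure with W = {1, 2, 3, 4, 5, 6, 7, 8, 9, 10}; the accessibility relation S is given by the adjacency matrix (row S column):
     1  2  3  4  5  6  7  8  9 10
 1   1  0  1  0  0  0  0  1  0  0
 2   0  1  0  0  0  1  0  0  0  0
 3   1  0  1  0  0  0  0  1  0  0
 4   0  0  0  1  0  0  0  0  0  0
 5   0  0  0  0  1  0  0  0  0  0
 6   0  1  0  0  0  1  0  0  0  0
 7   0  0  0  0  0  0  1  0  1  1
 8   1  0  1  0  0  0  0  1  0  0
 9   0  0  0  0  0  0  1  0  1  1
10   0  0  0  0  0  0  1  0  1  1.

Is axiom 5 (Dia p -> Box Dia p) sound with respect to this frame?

Axiom 5 corresponds to the accessibility relation being Euclidean.
Euclidean: yes — any two successors of a common world are S-related.

Yes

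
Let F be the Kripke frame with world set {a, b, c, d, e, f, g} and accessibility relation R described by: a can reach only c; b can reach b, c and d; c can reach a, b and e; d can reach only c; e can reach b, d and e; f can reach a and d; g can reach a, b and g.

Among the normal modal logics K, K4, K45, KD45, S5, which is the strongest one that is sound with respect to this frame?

Transitive (axiom 4): no — a R c and c R b, but not a R b.
Euclidean (axiom 5): no — b R c and b R d, but not c R d.
Serial (axiom D): yes — every world has a successor (e.g. a R c).
Reflexive (axiom T): no — a is not related to itself.
So F validates K; K4 would additionally require R to be transitive. The strongest is K.

K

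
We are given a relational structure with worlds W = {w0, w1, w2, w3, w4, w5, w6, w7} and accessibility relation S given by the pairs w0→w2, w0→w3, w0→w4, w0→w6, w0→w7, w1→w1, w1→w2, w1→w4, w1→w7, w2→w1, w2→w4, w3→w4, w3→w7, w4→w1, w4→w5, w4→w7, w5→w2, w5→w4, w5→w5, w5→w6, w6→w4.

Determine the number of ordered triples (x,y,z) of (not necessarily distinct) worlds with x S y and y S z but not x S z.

Enumerating: (w0,w2,w1), (w0,w4,w1), (w0,w4,w5), (w1,w4,w5), (w2,w1,w2), (w2,w1,w7), (w2,w4,w5), (w2,w4,w7), (w3,w4,w1), (w3,w4,w5), (w4,w1,w2), (w4,w1,w4), … and 9 more.
Total: 21.

21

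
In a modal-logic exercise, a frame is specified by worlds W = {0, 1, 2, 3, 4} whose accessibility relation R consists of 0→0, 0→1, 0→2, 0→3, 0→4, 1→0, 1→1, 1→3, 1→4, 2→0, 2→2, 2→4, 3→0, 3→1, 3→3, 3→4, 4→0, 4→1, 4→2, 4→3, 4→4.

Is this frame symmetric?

Yes

Symmetric: yes — every pair in R has its reverse in R.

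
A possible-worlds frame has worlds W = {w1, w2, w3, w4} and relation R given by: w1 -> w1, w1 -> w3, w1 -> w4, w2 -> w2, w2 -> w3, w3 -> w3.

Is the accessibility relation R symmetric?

Symmetric: no — w1 R w3 but not w3 R w1.

No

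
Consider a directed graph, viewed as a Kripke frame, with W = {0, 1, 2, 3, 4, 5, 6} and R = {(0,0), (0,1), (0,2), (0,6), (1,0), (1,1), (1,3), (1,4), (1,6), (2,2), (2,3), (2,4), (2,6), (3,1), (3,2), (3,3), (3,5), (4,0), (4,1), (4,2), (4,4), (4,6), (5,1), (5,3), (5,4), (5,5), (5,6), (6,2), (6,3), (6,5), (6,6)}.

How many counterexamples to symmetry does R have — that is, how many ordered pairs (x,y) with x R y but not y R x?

Enumerating: (0,2), (0,6), (1,6), (4,0), (4,6), (5,1), (5,4), (6,3).

8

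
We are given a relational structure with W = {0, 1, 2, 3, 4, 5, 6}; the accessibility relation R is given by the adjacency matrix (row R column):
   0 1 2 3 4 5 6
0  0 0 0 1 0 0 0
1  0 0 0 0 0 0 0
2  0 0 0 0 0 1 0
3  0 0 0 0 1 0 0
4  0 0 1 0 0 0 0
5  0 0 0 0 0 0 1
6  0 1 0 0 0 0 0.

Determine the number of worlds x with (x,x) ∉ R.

Enumerating: 0, 1, 2, 3, 4, 5, 6.

7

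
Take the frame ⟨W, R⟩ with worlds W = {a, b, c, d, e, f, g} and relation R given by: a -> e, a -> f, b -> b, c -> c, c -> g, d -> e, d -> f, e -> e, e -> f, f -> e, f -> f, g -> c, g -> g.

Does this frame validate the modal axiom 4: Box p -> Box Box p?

Yes

The schema 4 characterises exactly the transitive frames.
Transitive: yes — every two-step R-path is closed by a direct edge.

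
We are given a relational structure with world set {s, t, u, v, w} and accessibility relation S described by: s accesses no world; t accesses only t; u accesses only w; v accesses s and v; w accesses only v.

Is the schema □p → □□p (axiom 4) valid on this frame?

The schema 4 characterises exactly the transitive frames.
Transitive: no — u S w and w S v, but not u S v.

No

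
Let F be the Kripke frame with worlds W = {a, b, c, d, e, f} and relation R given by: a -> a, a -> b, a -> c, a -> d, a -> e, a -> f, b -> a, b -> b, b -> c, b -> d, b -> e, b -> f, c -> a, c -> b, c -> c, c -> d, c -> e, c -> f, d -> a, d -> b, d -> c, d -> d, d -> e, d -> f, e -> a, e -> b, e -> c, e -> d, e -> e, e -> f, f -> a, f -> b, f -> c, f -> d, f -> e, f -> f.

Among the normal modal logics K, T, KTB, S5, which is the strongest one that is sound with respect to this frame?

S5

Reflexive (axiom T): yes — every world is R-related to itself.
Symmetric (axiom B): yes — every pair in R has its reverse in R.
Euclidean (axiom 5): yes — any two successors of a common world are R-related.
So F validates K, T, KTB, S5. The strongest is S5.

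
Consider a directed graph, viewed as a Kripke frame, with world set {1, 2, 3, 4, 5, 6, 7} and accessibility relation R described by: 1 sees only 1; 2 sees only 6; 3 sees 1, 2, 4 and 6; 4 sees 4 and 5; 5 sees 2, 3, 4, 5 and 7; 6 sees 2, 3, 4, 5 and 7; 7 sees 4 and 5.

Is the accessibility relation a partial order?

No

Reflexive: no — 2 is not related to itself.
Transitive: no — 2 R 6 and 6 R 3, but not 2 R 3.
Antisymmetric: no — 2 R 6 and 6 R 2 with 2 ≠ 6.
So R is not a partial order.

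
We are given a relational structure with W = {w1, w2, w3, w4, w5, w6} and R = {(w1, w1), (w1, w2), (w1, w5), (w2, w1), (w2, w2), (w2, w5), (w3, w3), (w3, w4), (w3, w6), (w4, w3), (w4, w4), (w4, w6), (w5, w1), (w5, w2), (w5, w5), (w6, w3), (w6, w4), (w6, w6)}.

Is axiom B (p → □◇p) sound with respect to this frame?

By correspondence theory, B is valid on a frame iff R is symmetric.
Symmetric: yes — every pair in R has its reverse in R.

Yes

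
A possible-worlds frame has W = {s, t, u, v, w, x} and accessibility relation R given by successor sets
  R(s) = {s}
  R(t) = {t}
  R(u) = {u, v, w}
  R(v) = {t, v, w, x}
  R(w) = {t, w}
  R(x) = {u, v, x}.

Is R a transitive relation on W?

No

Transitive: no — u R v and v R t, but not u R t.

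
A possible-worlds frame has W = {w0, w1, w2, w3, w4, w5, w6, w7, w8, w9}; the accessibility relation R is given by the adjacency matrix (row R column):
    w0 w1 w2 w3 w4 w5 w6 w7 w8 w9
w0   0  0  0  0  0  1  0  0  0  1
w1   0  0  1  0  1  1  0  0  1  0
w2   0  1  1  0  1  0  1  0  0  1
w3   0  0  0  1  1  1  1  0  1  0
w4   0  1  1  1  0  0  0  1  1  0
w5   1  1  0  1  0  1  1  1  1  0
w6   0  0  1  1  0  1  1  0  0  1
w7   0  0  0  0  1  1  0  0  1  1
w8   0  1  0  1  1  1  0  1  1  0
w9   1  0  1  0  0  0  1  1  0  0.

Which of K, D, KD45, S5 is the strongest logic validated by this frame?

D

Serial (axiom D): yes — every world has a successor (e.g. w0 R w5).
Euclidean (axiom 5): no — w0 R w5 and w0 R w9, but not w5 R w9.
Transitive (axiom 4): no — w0 R w5 and w5 R w1, but not w0 R w1.
Reflexive (axiom T): no — w0 is not related to itself.
So F validates K, D; KD45 would additionally require R to be Euclidean and transitive. The strongest is D.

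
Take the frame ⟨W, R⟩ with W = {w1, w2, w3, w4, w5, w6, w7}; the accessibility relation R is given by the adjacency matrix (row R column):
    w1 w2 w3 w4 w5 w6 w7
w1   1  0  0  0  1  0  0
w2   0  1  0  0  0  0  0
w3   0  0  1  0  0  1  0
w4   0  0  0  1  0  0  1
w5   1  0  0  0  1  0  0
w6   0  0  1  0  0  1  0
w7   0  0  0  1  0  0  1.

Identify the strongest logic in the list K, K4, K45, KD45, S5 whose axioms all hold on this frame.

S5

Transitive (axiom 4): yes — every two-step R-path is closed by a direct edge.
Euclidean (axiom 5): yes — any two successors of a common world are R-related.
Serial (axiom D): yes — every world has a successor (e.g. w1 R w1).
Reflexive (axiom T): yes — every world is R-related to itself.
So F validates K, K4, K45, KD45, S5. The strongest is S5.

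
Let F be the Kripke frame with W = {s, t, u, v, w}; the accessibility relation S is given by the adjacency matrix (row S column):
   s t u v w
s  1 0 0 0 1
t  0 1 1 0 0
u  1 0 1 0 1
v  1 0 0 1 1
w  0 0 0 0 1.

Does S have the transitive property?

No

Transitive: no — t S u and u S s, but not t S s.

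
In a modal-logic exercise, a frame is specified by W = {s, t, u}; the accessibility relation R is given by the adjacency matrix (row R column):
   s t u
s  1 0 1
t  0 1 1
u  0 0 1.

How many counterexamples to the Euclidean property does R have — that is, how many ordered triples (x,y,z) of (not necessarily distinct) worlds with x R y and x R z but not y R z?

Enumerating: (s,u,s), (t,u,t).

2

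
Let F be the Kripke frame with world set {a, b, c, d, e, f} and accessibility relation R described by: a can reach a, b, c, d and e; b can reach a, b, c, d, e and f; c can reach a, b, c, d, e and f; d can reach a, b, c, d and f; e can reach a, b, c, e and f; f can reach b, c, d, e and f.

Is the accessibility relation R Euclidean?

No

Euclidean: no — a R d and a R e, but not d R e.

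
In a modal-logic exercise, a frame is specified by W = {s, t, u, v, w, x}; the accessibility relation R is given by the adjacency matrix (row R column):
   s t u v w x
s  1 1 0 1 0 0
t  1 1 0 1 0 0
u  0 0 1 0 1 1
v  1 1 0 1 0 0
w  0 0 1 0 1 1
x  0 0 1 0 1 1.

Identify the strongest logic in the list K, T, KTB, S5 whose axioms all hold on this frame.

Reflexive (axiom T): yes — every world is R-related to itself.
Symmetric (axiom B): yes — every pair in R has its reverse in R.
Euclidean (axiom 5): yes — any two successors of a common world are R-related.
So F validates K, T, KTB, S5. The strongest is S5.

S5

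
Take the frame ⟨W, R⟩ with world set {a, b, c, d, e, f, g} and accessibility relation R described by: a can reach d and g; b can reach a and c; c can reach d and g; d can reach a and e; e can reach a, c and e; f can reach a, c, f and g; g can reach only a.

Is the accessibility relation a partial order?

No

Reflexive: no — a is not related to itself.
Transitive: no — a R d and d R e, but not a R e.
Antisymmetric: no — a R d and d R a with a ≠ d.
So R is not a partial order.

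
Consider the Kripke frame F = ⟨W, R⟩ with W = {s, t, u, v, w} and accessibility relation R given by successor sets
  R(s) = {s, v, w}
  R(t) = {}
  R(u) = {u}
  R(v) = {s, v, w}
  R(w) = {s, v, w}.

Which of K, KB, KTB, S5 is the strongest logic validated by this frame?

Symmetric (axiom B): yes — every pair in R has its reverse in R.
Reflexive (axiom T): no — t is not related to itself.
Euclidean (axiom 5): yes — any two successors of a common world are R-related.
So F validates K, KB; KTB would additionally require R to be reflexive. The strongest is KB.

KB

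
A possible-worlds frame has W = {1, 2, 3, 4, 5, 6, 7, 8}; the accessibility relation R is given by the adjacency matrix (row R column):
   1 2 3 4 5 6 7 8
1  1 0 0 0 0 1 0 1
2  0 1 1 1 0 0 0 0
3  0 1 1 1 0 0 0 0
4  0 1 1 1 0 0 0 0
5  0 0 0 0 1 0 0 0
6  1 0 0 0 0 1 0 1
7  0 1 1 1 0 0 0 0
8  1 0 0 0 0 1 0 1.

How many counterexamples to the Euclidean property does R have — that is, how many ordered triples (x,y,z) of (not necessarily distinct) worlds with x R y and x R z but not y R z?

0

R is Euclidean; there are no such tuples.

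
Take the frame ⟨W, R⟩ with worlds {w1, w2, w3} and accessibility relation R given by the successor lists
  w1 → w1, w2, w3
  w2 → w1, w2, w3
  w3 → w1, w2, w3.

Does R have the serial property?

Yes

Serial: yes — every world has a successor (e.g. w1 R w1).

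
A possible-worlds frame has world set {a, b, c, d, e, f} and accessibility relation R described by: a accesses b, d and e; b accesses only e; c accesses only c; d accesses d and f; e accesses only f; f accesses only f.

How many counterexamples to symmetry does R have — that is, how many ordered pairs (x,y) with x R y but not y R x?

6

Enumerating: (a,b), (a,d), (a,e), (b,e), (d,f), (e,f).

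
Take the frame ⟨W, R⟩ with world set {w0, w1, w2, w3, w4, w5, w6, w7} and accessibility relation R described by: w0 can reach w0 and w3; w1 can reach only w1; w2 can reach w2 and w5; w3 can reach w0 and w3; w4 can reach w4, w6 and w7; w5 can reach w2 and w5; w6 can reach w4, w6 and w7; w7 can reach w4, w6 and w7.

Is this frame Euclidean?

Euclidean: yes — any two successors of a common world are R-related.

Yes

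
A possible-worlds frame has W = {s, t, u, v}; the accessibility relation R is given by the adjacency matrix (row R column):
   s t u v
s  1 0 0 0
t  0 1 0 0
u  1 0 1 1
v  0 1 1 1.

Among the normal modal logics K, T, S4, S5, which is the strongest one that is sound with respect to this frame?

T

Reflexive (axiom T): yes — every world is R-related to itself.
Transitive (axiom 4): no — u R v and v R t, but not u R t.
Euclidean (axiom 5): no — u R s and u R v, but not s R v.
So F validates K, T; S4 would additionally require R to be transitive. The strongest is T.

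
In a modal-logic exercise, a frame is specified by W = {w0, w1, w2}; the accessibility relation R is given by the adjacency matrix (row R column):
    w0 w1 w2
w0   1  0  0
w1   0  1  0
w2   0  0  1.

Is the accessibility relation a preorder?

Yes

Reflexive: yes — every world is R-related to itself.
Transitive: yes — every two-step R-path is closed by a direct edge.
So R is a preorder.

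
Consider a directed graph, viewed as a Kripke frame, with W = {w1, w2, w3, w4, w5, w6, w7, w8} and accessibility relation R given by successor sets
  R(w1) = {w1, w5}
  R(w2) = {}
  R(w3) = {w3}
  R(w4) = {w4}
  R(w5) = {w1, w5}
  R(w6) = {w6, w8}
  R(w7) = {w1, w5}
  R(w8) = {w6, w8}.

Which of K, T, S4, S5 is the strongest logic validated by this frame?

Reflexive (axiom T): no — w2 is not related to itself.
Transitive (axiom 4): yes — every two-step R-path is closed by a direct edge.
Euclidean (axiom 5): yes — any two successors of a common world are R-related.
So F validates K; T would additionally require R to be reflexive. The strongest is K.

K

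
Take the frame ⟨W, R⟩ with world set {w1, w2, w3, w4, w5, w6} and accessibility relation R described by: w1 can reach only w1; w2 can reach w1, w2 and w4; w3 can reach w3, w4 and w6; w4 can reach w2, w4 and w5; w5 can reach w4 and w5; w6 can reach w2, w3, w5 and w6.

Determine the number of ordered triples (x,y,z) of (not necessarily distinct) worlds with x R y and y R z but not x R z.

Enumerating: (w2,w4,w5), (w3,w4,w2), (w3,w4,w5), (w3,w6,w2), (w3,w6,w5), (w4,w2,w1), (w5,w4,w2), (w6,w2,w1), (w6,w2,w4), (w6,w3,w4), (w6,w5,w4).

11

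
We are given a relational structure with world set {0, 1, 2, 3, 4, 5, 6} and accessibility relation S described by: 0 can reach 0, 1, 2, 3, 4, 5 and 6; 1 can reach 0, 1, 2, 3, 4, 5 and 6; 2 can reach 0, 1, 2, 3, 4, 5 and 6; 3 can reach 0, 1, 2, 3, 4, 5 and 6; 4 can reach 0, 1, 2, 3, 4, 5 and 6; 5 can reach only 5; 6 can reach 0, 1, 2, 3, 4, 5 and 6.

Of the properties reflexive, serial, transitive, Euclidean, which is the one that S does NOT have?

Euclidean

Reflexive: yes — every world is S-related to itself.
Serial: yes — every world has a successor (e.g. 0 S 0).
Transitive: yes — every two-step S-path is closed by a direct edge.
Euclidean: no — 0 S 5 and 0 S 1, but not 5 S 1.
Only Euclidean fails.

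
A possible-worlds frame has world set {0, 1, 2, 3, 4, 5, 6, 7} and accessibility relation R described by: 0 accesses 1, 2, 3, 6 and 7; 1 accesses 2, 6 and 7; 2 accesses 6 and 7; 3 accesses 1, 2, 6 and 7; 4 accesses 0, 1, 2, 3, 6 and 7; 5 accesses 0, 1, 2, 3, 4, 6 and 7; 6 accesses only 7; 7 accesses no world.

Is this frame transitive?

Yes

Transitive: yes — every two-step R-path is closed by a direct edge.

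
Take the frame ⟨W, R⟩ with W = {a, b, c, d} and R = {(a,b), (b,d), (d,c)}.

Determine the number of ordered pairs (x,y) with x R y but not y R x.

Enumerating: (a,b), (b,d), (d,c).

3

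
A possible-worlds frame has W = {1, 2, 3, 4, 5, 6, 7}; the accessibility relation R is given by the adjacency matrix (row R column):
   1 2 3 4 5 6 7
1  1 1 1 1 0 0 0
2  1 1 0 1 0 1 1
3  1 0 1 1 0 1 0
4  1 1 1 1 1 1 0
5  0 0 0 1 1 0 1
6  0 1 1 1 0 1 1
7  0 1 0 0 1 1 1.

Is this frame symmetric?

Symmetric: yes — every pair in R has its reverse in R.

Yes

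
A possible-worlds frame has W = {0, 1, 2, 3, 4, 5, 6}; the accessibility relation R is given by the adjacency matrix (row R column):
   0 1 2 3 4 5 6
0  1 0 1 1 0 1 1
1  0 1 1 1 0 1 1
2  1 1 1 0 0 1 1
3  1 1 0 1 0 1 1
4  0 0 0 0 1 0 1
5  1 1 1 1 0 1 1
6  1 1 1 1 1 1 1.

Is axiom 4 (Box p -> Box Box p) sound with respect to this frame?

No

Axiom 4 corresponds to the accessibility relation being transitive.
Transitive: no — 0 R 2 and 2 R 1, but not 0 R 1.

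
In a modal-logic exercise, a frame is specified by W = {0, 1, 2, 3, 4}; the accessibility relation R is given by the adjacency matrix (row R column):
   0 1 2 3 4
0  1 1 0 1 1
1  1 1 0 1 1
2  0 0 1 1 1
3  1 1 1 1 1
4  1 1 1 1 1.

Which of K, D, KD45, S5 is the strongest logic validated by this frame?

Serial (axiom D): yes — every world has a successor (e.g. 0 R 0).
Euclidean (axiom 5): no — 3 R 0 and 3 R 2, but not 0 R 2.
Transitive (axiom 4): no — 0 R 3 and 3 R 2, but not 0 R 2.
Reflexive (axiom T): yes — every world is R-related to itself.
So F validates K, D; KD45 would additionally require R to be Euclidean and transitive. The strongest is D.

D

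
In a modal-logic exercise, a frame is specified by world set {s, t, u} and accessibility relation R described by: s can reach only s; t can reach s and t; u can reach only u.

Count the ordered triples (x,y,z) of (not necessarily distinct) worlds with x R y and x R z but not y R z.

Enumerating: (t,s,t).

1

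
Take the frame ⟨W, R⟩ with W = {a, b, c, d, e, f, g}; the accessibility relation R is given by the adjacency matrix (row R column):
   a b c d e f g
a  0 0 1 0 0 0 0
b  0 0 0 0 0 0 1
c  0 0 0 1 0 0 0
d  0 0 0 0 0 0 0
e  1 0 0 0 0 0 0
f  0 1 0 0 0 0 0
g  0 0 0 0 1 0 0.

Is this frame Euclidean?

Euclidean: no — a R c and a R c, but not c R c.

No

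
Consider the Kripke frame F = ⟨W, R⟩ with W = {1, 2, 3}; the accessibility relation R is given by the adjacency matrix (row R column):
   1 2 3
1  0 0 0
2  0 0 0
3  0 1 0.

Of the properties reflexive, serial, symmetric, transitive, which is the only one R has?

Reflexive: no — 1 is not related to itself.
Serial: no — 1 has no R-successor.
Symmetric: no — 3 R 2 but not 2 R 3.
Transitive: yes — every two-step R-path is closed by a direct edge.
Only transitive holds.

transitive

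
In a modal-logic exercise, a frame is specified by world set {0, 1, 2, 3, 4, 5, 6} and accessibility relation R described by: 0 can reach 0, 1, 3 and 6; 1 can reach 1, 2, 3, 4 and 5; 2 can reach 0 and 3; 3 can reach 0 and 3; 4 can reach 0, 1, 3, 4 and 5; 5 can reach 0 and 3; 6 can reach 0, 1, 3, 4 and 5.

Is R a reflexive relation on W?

No

Reflexive: no — 2 is not related to itself.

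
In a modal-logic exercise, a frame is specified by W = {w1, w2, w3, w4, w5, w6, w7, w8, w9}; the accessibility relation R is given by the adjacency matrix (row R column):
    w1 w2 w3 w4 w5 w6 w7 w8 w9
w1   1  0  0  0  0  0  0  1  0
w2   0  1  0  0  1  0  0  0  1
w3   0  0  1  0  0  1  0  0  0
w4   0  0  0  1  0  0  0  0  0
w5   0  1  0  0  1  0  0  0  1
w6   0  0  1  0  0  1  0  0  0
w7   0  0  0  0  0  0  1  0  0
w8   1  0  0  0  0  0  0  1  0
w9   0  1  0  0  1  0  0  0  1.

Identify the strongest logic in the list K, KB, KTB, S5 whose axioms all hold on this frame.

Symmetric (axiom B): yes — every pair in R has its reverse in R.
Reflexive (axiom T): yes — every world is R-related to itself.
Euclidean (axiom 5): yes — any two successors of a common world are R-related.
So F validates K, KB, KTB, S5. The strongest is S5.

S5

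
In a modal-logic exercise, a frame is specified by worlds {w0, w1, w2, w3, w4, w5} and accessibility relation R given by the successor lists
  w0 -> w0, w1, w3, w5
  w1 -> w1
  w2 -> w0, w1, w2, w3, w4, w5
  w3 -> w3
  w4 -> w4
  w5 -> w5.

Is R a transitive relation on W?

Yes

Transitive: yes — every two-step R-path is closed by a direct edge.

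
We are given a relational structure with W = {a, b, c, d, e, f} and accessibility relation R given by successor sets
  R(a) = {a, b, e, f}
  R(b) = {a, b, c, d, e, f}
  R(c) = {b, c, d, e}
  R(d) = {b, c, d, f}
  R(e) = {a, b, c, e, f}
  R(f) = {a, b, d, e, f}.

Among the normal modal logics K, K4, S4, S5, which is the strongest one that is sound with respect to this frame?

K

Transitive (axiom 4): no — a R b and b R c, but not a R c.
Reflexive (axiom T): yes — every world is R-related to itself.
Euclidean (axiom 5): no — b R a and b R c, but not a R c.
So F validates K; K4 would additionally require R to be transitive. The strongest is K.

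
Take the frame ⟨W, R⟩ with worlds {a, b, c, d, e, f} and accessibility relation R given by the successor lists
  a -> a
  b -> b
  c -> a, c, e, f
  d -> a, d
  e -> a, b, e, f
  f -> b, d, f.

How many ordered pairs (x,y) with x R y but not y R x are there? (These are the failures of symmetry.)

9

Enumerating: (c,a), (c,e), (c,f), (d,a), (e,a), (e,b), (e,f), (f,b), (f,d).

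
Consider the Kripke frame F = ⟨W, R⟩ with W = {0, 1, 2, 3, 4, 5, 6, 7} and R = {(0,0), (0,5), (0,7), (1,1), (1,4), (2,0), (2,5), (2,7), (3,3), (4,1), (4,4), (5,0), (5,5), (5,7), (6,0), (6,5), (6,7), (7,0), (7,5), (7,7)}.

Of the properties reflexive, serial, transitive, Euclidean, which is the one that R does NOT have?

Reflexive: no — 2 is not related to itself.
Serial: yes — every world has a successor (e.g. 0 R 0).
Transitive: yes — every two-step R-path is closed by a direct edge.
Euclidean: yes — any two successors of a common world are R-related.
Only reflexive fails.

reflexive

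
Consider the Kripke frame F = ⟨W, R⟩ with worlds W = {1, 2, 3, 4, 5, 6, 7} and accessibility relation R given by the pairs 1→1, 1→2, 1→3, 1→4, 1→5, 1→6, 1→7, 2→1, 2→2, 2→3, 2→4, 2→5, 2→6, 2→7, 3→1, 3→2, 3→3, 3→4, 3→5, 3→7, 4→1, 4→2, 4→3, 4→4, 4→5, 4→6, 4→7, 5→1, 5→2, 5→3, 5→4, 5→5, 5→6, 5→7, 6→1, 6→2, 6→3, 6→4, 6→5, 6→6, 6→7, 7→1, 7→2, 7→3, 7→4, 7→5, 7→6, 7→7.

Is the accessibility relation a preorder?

No

Reflexive: yes — every world is R-related to itself.
Transitive: no — 3 R 1 and 1 R 6, but not 3 R 6.
So R is not a preorder.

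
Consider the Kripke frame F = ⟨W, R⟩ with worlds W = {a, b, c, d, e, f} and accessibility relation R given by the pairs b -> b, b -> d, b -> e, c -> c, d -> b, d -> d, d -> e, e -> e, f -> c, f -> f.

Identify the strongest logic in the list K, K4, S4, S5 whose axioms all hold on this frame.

Transitive (axiom 4): yes — every two-step R-path is closed by a direct edge.
Reflexive (axiom T): no — a is not related to itself.
Euclidean (axiom 5): no — b R e and b R d, but not e R d.
So F validates K, K4; S4 would additionally require R to be reflexive. The strongest is K4.

K4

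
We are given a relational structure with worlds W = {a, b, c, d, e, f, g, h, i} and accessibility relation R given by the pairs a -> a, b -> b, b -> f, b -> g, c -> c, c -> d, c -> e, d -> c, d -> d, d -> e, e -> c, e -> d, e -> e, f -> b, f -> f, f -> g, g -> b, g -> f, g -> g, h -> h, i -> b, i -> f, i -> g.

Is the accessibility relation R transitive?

Transitive: yes — every two-step R-path is closed by a direct edge.

Yes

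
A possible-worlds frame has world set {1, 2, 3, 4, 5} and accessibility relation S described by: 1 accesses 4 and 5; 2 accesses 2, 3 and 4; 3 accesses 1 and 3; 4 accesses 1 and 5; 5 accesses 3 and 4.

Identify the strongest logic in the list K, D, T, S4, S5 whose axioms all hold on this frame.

Serial (axiom D): yes — every world has a successor (e.g. 1 S 4).
Reflexive (axiom T): no — 1 is not related to itself.
Transitive (axiom 4): no — 1 S 5 and 5 S 3, but not 1 S 3.
Euclidean (axiom 5): no — 2 S 3 and 2 S 4, but not 3 S 4.
So F validates K, D; T would additionally require S to be reflexive. The strongest is D.

D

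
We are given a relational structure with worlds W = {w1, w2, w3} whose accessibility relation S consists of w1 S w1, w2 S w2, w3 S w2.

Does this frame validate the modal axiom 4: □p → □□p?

Yes

Axiom 4 corresponds to the accessibility relation being transitive.
Transitive: yes — every two-step S-path is closed by a direct edge.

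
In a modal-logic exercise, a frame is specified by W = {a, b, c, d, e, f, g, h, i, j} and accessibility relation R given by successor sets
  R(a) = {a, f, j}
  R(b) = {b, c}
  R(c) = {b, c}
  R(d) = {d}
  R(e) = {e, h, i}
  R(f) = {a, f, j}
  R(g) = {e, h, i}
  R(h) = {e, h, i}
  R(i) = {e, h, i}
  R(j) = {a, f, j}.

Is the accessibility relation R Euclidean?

Yes

Euclidean: yes — any two successors of a common world are R-related.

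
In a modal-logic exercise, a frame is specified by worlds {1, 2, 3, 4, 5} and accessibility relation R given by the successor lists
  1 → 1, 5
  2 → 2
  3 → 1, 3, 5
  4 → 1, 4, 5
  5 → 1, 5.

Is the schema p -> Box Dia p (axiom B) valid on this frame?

Axiom B corresponds to the accessibility relation being symmetric.
Symmetric: no — 3 R 1 but not 1 R 3.

No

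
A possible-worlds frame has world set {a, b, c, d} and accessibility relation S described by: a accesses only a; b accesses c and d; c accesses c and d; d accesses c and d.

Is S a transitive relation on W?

Yes

Transitive: yes — every two-step S-path is closed by a direct edge.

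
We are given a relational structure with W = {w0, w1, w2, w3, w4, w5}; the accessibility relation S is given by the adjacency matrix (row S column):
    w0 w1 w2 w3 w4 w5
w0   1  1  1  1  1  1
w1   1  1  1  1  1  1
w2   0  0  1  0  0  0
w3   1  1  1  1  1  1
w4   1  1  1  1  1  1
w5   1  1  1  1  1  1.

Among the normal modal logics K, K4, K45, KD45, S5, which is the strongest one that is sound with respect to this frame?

Transitive (axiom 4): yes — every two-step S-path is closed by a direct edge.
Euclidean (axiom 5): no — w0 S w2 and w0 S w1, but not w2 S w1.
Serial (axiom D): yes — every world has a successor (e.g. w0 S w0).
Reflexive (axiom T): yes — every world is S-related to itself.
So F validates K, K4; K45 would additionally require S to be Euclidean. The strongest is K4.

K4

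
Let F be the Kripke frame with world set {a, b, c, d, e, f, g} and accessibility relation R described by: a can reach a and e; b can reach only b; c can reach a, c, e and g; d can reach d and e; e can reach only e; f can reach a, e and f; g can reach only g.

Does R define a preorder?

Reflexive: yes — every world is R-related to itself.
Transitive: yes — every two-step R-path is closed by a direct edge.
So R is a preorder.

Yes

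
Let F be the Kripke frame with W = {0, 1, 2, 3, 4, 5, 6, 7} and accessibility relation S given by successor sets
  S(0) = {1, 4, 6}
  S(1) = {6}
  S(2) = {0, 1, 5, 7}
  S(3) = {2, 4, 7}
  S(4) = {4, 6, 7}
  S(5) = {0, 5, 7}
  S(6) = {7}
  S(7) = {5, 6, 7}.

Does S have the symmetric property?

No

Symmetric: no — 0 S 1 but not 1 S 0.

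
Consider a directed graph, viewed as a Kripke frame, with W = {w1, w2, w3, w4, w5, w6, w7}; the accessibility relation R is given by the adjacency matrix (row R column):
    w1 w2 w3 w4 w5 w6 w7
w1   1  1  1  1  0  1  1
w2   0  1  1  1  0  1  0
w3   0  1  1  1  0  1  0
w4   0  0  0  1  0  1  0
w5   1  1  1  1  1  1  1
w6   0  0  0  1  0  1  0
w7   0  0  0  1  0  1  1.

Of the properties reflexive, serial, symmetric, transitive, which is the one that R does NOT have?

Reflexive: yes — every world is R-related to itself.
Serial: yes — every world has a successor (e.g. w1 R w1).
Symmetric: no — w1 R w2 but not w2 R w1.
Transitive: yes — every two-step R-path is closed by a direct edge.
Only symmetric fails.

symmetric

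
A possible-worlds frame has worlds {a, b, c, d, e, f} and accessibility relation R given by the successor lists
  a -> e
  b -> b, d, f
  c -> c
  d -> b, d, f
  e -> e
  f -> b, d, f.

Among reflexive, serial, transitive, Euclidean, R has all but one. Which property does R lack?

reflexive

Reflexive: no — a is not related to itself.
Serial: yes — every world has a successor (e.g. a R e).
Transitive: yes — every two-step R-path is closed by a direct edge.
Euclidean: yes — any two successors of a common world are R-related.
Only reflexive fails.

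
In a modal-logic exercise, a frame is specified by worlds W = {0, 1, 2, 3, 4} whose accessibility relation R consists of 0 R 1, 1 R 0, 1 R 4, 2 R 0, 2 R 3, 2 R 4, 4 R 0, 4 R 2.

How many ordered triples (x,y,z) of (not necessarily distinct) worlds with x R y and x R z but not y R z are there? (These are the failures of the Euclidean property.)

15

Enumerating: (0,1,1), (1,0,0), (1,0,4), (1,4,4), (2,0,0), (2,0,3), (2,0,4), (2,3,0), (2,3,3), (2,3,4), (2,4,3), (2,4,4), (4,0,0), (4,0,2), (4,2,2).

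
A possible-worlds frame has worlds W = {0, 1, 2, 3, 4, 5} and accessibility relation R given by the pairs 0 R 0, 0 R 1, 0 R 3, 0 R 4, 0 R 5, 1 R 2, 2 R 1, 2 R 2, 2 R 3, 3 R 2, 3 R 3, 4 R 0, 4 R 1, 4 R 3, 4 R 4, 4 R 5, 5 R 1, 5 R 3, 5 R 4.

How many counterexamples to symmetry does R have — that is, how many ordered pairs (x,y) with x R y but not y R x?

7

Enumerating: (0,1), (0,3), (0,5), (4,1), (4,3), (5,1), (5,3).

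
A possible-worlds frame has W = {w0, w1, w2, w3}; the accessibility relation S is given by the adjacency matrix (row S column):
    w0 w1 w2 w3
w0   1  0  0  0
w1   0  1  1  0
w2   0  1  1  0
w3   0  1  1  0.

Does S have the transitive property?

Transitive: yes — every two-step S-path is closed by a direct edge.

Yes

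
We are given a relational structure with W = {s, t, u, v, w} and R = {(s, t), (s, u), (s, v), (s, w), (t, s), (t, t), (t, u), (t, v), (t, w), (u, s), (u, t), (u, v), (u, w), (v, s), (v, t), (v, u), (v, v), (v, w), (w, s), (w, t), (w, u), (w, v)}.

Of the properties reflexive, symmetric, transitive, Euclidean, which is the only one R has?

symmetric

Reflexive: no — s is not related to itself.
Symmetric: yes — every pair in R has its reverse in R.
Transitive: no — s R t and t R s, but not s R s.
Euclidean: no — s R u and s R u, but not u R u.
Only symmetric holds.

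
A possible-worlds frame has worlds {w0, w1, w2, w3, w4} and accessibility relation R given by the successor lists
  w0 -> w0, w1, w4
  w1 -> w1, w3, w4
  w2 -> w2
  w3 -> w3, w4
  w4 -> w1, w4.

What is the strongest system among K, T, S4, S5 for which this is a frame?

Reflexive (axiom T): yes — every world is R-related to itself.
Transitive (axiom 4): no — w0 R w1 and w1 R w3, but not w0 R w3.
Euclidean (axiom 5): no — w1 R w4 and w1 R w3, but not w4 R w3.
So F validates K, T; S4 would additionally require R to be transitive. The strongest is T.

T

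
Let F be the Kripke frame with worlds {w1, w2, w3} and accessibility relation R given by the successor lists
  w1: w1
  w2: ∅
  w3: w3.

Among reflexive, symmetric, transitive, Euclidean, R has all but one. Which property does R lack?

Reflexive: no — w2 is not related to itself.
Symmetric: yes — every pair in R has its reverse in R.
Transitive: yes — every two-step R-path is closed by a direct edge.
Euclidean: yes — any two successors of a common world are R-related.
Only reflexive fails.

reflexive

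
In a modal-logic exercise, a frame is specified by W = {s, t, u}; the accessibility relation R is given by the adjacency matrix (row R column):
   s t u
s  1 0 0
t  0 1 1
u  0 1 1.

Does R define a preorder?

Reflexive: yes — every world is R-related to itself.
Transitive: yes — every two-step R-path is closed by a direct edge.
So R is a preorder.

Yes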